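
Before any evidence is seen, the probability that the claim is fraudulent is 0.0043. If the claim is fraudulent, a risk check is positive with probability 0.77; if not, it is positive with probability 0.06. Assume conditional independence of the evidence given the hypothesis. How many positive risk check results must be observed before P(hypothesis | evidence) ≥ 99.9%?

Prior odds: 0.0043 ÷ 0.9957 = 43/9957.
Likelihood ratio of a positive = 0.77/0.06 = 77/6.
Target odds: 0.999 ÷ 0.001 = 999.
Need (43/9957) × (77/6)ⁿ ≥ 999, i.e. (77/6)ⁿ ≥ 9947043/43.
(77/6)⁴ = 35153041/1296 falls short of 9947043/43 but (77/6)⁵ ≈348095 reaches it, so n = 5.

5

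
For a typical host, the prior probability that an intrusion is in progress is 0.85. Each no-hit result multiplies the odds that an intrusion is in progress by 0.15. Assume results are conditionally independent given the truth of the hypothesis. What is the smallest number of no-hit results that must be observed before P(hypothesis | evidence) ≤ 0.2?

Prior odds = 0.85/0.15 = 17/3.
Likelihood ratio per no-hit result = 0.15.
Target posterior odds = 0.2/0.8 = 0.25.
Need (17/3) × 0.15ⁿ ≤ 0.25, i.e. 0.15ⁿ ≤ 3/68.
0.15¹ = 0.15 is still above 3/68 but 0.15² = 0.0225 is at or below it, so n = 2.

2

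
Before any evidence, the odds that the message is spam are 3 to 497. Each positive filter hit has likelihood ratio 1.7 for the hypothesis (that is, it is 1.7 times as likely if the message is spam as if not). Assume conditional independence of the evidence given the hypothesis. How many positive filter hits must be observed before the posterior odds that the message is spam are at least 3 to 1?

Prior odds = 3/497.
Likelihood ratio per positive filter hit = 1.7.
Target odds = 3.
Need (3/497) × 1.7ⁿ ≥ 3, i.e. 1.7ⁿ ≥ 497.
1.7¹¹ ≈342.719 falls short of 497 but 1.7¹² ≈582.622 reaches it, so n = 12.

12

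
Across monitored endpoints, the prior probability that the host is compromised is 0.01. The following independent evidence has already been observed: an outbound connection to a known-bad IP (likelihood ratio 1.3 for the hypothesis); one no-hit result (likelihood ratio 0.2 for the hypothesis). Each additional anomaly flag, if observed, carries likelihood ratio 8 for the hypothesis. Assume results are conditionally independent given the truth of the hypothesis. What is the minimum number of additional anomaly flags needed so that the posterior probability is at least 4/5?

Prior odds = 0.01/0.99 = 1/99.
Combined Bayes factor of the evidence already in hand = 1.3 × 0.2 = 0.26.
Odds after that evidence = (1/99) × 0.26 = 13/4950.
Target odds = 0.8/0.2 = 4.
Need 8ⁿ ≥ 4 ÷ (13/4950) = 19800/13.
8³ = 512 falls short of 19800/13 but 8⁴ = 4096 reaches it, so n = 4.

4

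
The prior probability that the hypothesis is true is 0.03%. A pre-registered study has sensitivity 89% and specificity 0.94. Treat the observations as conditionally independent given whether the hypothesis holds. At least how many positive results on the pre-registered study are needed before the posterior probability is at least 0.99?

5

Prior odds = 0.0003/0.9997 = 3/9997.
False-positive rate = 1 − 0.94 = 0.06; likelihood ratio of a positive = 0.89/0.06 = 89/6.
Target odds: 0.99 ÷ 0.01 = 99.
Require (89/6)ⁿ ≥ 99 ÷ (3/9997) = 329901.
(89/6)⁴ = 62742241/1296 falls short of 329901 but (89/6)⁵ ≈718115 reaches it, so n = 5.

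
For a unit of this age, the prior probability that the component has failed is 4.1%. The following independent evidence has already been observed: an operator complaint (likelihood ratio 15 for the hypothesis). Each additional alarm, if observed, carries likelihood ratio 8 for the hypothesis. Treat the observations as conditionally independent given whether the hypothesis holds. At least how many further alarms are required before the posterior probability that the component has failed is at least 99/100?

3

Prior odds = 0.041/0.959 = 41/959.
Bayes factor of the evidence already in hand = 15.
Odds after that evidence = (41/959) × 15 = 615/959.
Target odds = 0.99/0.01 = 99.
Need 8ⁿ ≥ 99 ÷ (615/959) = 31647/205.
8² = 64 falls short of 31647/205 but 8³ = 512 reaches it, so n = 3.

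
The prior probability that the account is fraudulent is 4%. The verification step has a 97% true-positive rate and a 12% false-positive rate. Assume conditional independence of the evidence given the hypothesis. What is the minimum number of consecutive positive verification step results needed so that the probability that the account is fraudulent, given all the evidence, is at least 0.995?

Prior odds: 0.04 ÷ 0.96 = 1/24.
Likelihood ratio of a positive result = 0.97/0.12 = 97/12.
Target posterior odds = 0.995/0.005 = 199.
Need (1/24) × (97/12)ⁿ ≥ 199, i.e. (97/12)ⁿ ≥ 4776.
(97/12)⁴ = 88529281/20736 falls short of 4776 but (97/12)⁵ ≈34510.6 reaches it, so n = 5.

5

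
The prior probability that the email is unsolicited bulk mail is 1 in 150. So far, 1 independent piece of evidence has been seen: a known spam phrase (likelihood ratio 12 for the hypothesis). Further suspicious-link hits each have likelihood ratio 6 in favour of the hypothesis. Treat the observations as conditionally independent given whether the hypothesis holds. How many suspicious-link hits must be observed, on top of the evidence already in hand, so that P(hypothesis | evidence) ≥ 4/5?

Prior odds = (1/150)/(149/150) = 1/149.
Bayes factor of the evidence already in hand = 12.
Odds after that evidence = (1/149) × 12 = 12/149.
Target odds = 0.8/0.2 = 4.
Need 6ⁿ ≥ 4 ÷ (12/149) = 149/3.
6² = 36 falls short of 149/3 but 6³ = 216 reaches it, so n = 3.

3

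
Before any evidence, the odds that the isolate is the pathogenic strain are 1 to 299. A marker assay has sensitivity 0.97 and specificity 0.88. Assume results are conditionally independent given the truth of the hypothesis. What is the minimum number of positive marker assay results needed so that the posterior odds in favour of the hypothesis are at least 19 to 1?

Prior odds = 1/299.
False-positive rate = 1 − 0.88 = 0.12; likelihood ratio of a positive = 0.97/0.12 = 97/12.
Target odds = 19.
Need (1/299) × (97/12)ⁿ ≥ 19, i.e. (97/12)ⁿ ≥ 5681.
(97/12)⁴ = 88529281/20736 falls short of 5681 but (97/12)⁵ ≈34510.6 reaches it, so n = 5.

5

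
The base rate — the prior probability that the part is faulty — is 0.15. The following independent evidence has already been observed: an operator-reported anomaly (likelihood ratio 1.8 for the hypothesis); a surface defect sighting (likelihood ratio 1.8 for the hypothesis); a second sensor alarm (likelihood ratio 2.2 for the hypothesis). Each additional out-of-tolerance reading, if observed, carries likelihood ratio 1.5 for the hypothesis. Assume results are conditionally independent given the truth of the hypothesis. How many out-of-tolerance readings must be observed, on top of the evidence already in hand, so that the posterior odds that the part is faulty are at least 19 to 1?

7

Prior odds = 0.15/0.85 = 3/17.
Combined Bayes factor of the evidence already in hand = 1.8 × 1.8 × 2.2 = 7.128.
Odds after that evidence = (3/17) × 7.128 = 2673/2125.
Target odds = 19.
Need 1.5ⁿ ≥ 19 ÷ (2673/2125) = 40375/2673.
1.5⁶ = 11.390625 falls short of 40375/2673 but 1.5⁷ = 17.0859375 reaches it, so n = 7.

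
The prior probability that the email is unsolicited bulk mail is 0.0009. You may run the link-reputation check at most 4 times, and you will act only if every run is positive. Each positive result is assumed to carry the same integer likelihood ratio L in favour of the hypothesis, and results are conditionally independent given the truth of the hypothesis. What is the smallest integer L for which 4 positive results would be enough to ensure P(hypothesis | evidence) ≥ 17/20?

9

Prior odds = 0.0009/0.9991 = 9/9991.
Target odds = 0.85/0.15 = 17/3.
Need L⁴ ≥ 17/3 ÷ (9/9991) = 169847/27.
8⁴ = 4096 < 169847/27 ≤ 6561 = 9⁴, so L = 9.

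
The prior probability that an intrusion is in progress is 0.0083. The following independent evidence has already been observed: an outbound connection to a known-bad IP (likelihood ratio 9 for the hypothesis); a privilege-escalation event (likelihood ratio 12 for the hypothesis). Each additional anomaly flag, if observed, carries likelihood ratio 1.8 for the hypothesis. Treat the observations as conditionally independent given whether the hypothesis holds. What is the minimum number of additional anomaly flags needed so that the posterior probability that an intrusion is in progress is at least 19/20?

Prior odds = 0.0083/0.9917 = 83/9917.
Combined Bayes factor of the evidence already in hand = 9 × 12 = 108.
Odds after that evidence = (83/9917) × 108 = 8964/9917.
Target odds = 0.95/0.05 = 19.
Need 1.8ⁿ ≥ 19 ÷ (8964/9917) = 188423/8964.
1.8⁵ = 18.89568 falls short of 188423/8964 but 1.8⁶ = 531441/15625 reaches it, so n = 6.

6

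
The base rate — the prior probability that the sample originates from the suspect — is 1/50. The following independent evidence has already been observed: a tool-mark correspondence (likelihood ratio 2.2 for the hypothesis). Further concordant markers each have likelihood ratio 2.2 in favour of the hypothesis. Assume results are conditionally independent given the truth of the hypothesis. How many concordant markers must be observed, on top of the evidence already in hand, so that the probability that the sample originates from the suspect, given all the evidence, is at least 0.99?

Prior odds = 0.02/0.98 = 1/49.
Bayes factor of the evidence already in hand = 2.2.
Odds after that evidence = (1/49) × 2.2 = 11/245.
Target odds = 0.99/0.01 = 99.
Need 2.2ⁿ ≥ 99 ÷ (11/245) = 2205.
2.2⁹ ≈1207.27 falls short of 2205 but 2.2¹⁰ ≈2655.99 reaches it, so n = 10.

10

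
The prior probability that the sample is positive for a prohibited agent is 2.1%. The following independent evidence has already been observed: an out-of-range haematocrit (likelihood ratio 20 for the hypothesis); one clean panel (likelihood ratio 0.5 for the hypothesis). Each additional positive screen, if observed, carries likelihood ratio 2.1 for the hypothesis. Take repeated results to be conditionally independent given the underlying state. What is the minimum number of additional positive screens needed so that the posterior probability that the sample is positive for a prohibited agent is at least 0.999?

Prior odds = 0.021/0.979 = 21/979.
Combined Bayes factor of the evidence already in hand = 20 × 0.5 = 10.
Odds after that evidence = (21/979) × 10 = 210/979.
Target odds = 0.999/0.001 = 999.
Need 2.1ⁿ ≥ 999 ÷ (210/979) = 326007/70.
2.1¹¹ ≈3502.78 falls short of 326007/70 but 2.1¹² ≈7355.83 reaches it, so n = 12.

12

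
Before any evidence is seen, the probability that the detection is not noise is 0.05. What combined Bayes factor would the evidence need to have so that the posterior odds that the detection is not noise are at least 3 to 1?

57

Prior odds = 0.05/0.95 = 1/19.
Target odds = 3.
Required Bayes factor = 3 ÷ (1/19) = 57.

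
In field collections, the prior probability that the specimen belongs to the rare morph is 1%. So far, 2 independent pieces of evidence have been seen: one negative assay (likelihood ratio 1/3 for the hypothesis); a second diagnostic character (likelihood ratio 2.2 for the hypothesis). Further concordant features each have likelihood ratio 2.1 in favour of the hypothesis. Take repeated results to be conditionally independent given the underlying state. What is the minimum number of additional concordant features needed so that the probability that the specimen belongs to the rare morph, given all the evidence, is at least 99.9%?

Prior odds = 0.01/0.99 = 1/99.
Combined Bayes factor of the evidence already in hand = (1/3) × 2.2 = 11/15.
Odds after that evidence = (1/99) × 11/15 = 1/135.
Target odds = 0.999/0.001 = 999.
Need 2.1ⁿ ≥ 999 ÷ (1/135) = 134865.
2.1¹⁵ ≈68122.3 falls short of 134865 but 2.1¹⁶ ≈143057 reaches it, so n = 16.

16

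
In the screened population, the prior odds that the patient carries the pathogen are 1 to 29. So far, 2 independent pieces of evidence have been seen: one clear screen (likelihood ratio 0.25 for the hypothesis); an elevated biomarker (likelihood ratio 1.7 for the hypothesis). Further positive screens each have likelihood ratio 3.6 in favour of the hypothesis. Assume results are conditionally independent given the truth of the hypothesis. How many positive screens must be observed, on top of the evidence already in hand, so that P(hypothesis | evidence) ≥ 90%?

Prior odds = 1/29.
Combined Bayes factor of the evidence already in hand = 0.25 × 1.7 = 0.425.
Odds after that evidence = (1/29) × 0.425 = 17/1160.
Target odds = 0.9/0.1 = 9.
Need 3.6ⁿ ≥ 9 ÷ (17/1160) = 10440/17.
3.6⁵ = 604.66176 falls short of 10440/17 but 3.6⁶ = 34012224/15625 reaches it, so n = 6.

6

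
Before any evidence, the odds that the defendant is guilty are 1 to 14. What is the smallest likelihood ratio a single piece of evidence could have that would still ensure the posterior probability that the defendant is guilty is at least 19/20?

266

Prior odds = 1/14.
Target odds = 0.95/0.05 = 19.
Required Bayes factor = 19 ÷ (1/14) = 266.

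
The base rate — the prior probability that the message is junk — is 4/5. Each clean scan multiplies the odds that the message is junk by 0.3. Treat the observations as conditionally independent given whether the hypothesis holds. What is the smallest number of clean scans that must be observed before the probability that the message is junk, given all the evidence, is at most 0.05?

Prior odds = 0.8/0.2 = 4.
Likelihood ratio per clean scan = 0.3.
Target odds: 0.05 ÷ 0.95 = 1/19.
Require 0.3ⁿ ≤ 1/19 ÷ 4 = 1/76.
0.3³ = 0.027 is still above 1/76 but 0.3⁴ = 0.0081 is at or below it, so n = 4.

4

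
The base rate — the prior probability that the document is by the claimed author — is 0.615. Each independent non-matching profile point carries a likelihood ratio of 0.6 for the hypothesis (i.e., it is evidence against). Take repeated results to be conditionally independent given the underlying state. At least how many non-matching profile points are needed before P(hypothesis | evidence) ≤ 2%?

9

Prior odds = 0.615/0.385 = 123/77.
Likelihood ratio per non-matching profile point = 0.6.
Target posterior odds = 0.02/0.98 = 1/49.
Need (123/77) × 0.6ⁿ ≤ 1/49, i.e. 0.6ⁿ ≤ 11/861.
0.6⁸ = 6561/390625 is still above 11/861 but 0.6⁹ = 19683/1953125 is at or below it, so n = 9.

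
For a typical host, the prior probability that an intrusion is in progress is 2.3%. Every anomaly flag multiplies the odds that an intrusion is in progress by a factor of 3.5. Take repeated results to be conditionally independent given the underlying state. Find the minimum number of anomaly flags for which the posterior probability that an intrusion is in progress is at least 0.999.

Prior odds = 0.023/0.977 = 23/977.
Likelihood ratio per anomaly flag = 3.5.
Target odds: 0.999 ÷ 0.001 = 999.
Require 3.5ⁿ ≥ 999 ÷ (23/977) = 976023/23.
3.5⁸ = 5764801/256 falls short of 976023/23 but 3.5⁹ = 40353607/512 reaches it, so n = 9.

9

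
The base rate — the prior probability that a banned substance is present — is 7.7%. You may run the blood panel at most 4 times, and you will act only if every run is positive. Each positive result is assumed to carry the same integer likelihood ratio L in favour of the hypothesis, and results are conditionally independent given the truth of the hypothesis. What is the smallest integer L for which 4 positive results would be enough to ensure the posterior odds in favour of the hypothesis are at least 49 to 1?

Prior odds = 0.077/0.923 = 77/923.
Target odds = 49.
Need L⁴ ≥ 49 ÷ (77/923) = 6461/11.
4⁴ = 256 < 6461/11 ≤ 625 = 5⁴, so L = 5.

5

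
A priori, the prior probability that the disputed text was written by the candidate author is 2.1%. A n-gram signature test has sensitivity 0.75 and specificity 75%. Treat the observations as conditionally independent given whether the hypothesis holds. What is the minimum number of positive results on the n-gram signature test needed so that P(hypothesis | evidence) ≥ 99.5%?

Prior odds: 0.021 ÷ 0.979 = 21/979.
False-positive rate = 1 − 0.75 = 0.25; likelihood ratio of a positive = 0.75/0.25 = 3.
Target posterior odds = 0.995/0.005 = 199.
Require 3ⁿ ≥ 199 ÷ (21/979) = 194821/21.
3⁸ = 6561 falls short of 194821/21 but 3⁹ = 19683 reaches it, so n = 9.

9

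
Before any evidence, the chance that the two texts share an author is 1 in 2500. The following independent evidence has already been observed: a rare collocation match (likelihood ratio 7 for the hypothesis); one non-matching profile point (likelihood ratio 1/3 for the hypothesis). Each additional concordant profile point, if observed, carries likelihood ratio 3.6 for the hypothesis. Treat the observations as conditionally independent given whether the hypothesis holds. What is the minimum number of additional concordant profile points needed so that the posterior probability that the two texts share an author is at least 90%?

Prior odds = 0.0004/0.9996 = 1/2499.
Combined Bayes factor of the evidence already in hand = 7 × (1/3) = 7/3.
Odds after that evidence = (1/2499) × 7/3 = 1/1071.
Target odds = 0.9/0.1 = 9.
Need 3.6ⁿ ≥ 9 ÷ (1/1071) = 9639.
3.6⁷ = 612220032/78125 falls short of 9639 but 3.6⁸ ≈28211.1 reaches it, so n = 8.

8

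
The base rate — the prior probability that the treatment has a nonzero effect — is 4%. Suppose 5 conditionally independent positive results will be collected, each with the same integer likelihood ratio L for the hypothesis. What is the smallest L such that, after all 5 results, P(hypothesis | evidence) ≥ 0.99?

Prior odds = 0.04/0.96 = 1/24.
Target odds = 0.99/0.01 = 99.
Need L⁵ ≥ 99 ÷ (1/24) = 2376.
4⁵ = 1024 < 2376 ≤ 3125 = 5⁵, so L = 5.

5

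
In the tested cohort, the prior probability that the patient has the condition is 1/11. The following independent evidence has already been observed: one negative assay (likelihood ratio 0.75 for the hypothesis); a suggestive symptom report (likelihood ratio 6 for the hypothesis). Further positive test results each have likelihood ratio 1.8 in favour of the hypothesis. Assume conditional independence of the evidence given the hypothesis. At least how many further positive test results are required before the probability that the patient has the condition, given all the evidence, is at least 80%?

Prior odds = (1/11)/(10/11) = 0.1.
Combined Bayes factor of the evidence already in hand = 0.75 × 6 = 4.5.
Odds after that evidence = 0.1 × 4.5 = 0.45.
Target odds = 0.8/0.2 = 4.
Need 1.8ⁿ ≥ 4 ÷ 0.45 = 80/9.
1.8³ = 5.832 falls short of 80/9 but 1.8⁴ = 10.4976 reaches it, so n = 4.

4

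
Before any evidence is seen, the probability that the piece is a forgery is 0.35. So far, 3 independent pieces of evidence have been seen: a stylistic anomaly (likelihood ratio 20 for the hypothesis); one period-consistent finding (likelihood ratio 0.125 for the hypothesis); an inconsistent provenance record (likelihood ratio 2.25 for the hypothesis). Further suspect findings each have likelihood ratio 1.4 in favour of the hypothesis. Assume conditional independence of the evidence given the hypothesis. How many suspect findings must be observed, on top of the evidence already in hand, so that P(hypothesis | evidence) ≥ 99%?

11

Prior odds = 0.35/0.65 = 7/13.
Combined Bayes factor of the evidence already in hand = 20 × 0.125 × 2.25 = 5.625.
Odds after that evidence = (7/13) × 5.625 = 315/104.
Target odds = 0.99/0.01 = 99.
Need 1.4ⁿ ≥ 99 ÷ (315/104) = 1144/35.
1.4¹⁰ = 282475249/9765625 falls short of 1144/35 but 1.4¹¹ ≈40.4957 reaches it, so n = 11.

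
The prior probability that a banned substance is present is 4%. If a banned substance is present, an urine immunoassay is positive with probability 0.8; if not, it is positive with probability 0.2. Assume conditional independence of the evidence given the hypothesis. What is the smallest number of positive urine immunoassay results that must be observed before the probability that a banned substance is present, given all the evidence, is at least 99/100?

6

Prior odds = 0.04/0.96 = 1/24.
Likelihood ratio of a positive = 0.8/0.2 = 4.
Target odds: 0.99 ÷ 0.01 = 99.
Need (1/24) × 4ⁿ ≥ 99, i.e. 4ⁿ ≥ 2376.
4⁵ = 1024 falls short of 2376 but 4⁶ = 4096 reaches it, so n = 6.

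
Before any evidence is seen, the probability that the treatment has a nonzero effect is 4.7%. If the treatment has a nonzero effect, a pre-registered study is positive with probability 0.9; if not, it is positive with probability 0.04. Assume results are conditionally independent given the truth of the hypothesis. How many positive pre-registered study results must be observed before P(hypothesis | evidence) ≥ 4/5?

Prior odds = 0.047/0.953 = 47/953.
Likelihood ratio of a positive = 0.9/0.04 = 22.5.
Target odds: 0.8 ÷ 0.2 = 4.
Require 22.5ⁿ ≥ 4 ÷ (47/953) = 3812/47.
22.5¹ = 22.5 falls short of 3812/47 but 22.5² = 506.25 reaches it, so n = 2.

2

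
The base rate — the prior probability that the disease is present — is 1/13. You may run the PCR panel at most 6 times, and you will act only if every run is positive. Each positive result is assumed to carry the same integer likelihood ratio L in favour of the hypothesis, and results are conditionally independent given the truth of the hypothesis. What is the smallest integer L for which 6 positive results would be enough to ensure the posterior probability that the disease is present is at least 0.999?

Prior odds = (1/13)/(12/13) = 1/12.
Target odds = 0.999/0.001 = 999.
Need L⁶ ≥ 999 ÷ (1/12) = 11988.
4⁶ = 4096 < 11988 ≤ 15625 = 5⁶, so L = 5.

5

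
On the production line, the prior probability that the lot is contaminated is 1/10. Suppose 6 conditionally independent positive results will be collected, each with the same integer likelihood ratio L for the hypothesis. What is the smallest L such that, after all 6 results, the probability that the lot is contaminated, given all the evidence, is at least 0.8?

2

Prior odds = 0.1/0.9 = 1/9.
Target odds = 0.8/0.2 = 4.
Need L⁶ ≥ 4 ÷ (1/9) = 36.
1⁶ = 1 < 36 ≤ 64 = 2⁶, so L = 2.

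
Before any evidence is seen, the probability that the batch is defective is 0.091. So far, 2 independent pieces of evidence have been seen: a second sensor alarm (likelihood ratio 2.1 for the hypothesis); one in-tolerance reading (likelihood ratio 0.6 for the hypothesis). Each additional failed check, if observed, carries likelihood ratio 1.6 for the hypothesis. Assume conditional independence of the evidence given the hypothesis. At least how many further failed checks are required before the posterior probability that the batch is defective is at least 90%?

10

Prior odds = 0.091/0.909 = 91/909.
Combined Bayes factor of the evidence already in hand = 2.1 × 0.6 = 1.26.
Odds after that evidence = (91/909) × 1.26 = 637/5050.
Target odds = 0.9/0.1 = 9.
Need 1.6ⁿ ≥ 9 ÷ (637/5050) = 45450/637.
1.6⁹ = 134217728/1953125 falls short of 45450/637 but 1.6¹⁰ ≈109.951 reaches it, so n = 10.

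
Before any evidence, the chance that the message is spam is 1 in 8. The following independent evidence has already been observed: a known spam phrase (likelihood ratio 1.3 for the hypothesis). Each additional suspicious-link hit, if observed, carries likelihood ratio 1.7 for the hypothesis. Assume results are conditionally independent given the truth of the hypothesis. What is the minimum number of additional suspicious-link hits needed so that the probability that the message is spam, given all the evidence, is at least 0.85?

Prior odds = 0.125/0.875 = 1/7.
Bayes factor of the evidence already in hand = 1.3.
Odds after that evidence = (1/7) × 1.3 = 13/70.
Target odds = 0.85/0.15 = 17/3.
Need 1.7ⁿ ≥ 17/3 ÷ (13/70) = 1190/39.
1.7⁶ = 24137569/1000000 falls short of 1190/39 but 1.7⁷ = 410338673/10000000 reaches it, so n = 7.

7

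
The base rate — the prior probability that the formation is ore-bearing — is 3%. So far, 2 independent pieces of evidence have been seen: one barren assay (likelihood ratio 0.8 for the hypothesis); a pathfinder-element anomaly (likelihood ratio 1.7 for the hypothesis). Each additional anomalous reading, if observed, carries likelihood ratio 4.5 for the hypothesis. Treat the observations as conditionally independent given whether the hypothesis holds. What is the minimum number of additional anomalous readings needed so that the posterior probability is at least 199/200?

6

Prior odds = 0.03/0.97 = 3/97.
Combined Bayes factor of the evidence already in hand = 0.8 × 1.7 = 1.36.
Odds after that evidence = (3/97) × 1.36 = 102/2425.
Target odds = 0.995/0.005 = 199.
Need 4.5ⁿ ≥ 199 ÷ (102/2425) = 482575/102.
4.5⁵ = 1845.28125 falls short of 482575/102 but 4.5⁶ = 8303.765625 reaches it, so n = 6.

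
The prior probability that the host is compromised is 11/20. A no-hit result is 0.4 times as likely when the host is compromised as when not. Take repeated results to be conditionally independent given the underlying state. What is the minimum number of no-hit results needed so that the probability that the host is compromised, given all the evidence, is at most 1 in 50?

5

Prior odds = 0.55/0.45 = 11/9.
Likelihood ratio per no-hit result = 0.4.
Target posterior odds = 0.02/0.98 = 1/49.
Require 0.4ⁿ ≤ 1/49 ÷ (11/9) = 9/539.
0.4⁴ = 0.0256 is still above 9/539 but 0.4⁵ = 0.01024 is at or below it, so n = 5.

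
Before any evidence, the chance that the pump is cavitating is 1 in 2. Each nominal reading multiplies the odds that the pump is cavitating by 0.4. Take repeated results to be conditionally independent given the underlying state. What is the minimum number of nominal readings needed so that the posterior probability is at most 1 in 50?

5

Prior odds = 0.5/0.5 = 1.
Likelihood ratio per nominal reading = 0.4.
Target odds: 0.02 ÷ 0.98 = 1/49.
Require 0.4ⁿ ≤ 1/49 ÷ 1 = 1/49.
0.4⁴ = 0.0256 is still above 1/49 but 0.4⁵ = 0.01024 is at or below it, so n = 5.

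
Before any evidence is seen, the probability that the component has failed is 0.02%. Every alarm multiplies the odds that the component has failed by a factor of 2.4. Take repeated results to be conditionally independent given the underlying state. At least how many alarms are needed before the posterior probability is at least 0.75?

Prior odds = 0.0002/0.9998 = 1/4999.
Likelihood ratio per alarm = 2.4.
Target posterior odds = 0.75/0.25 = 3.
Require 2.4ⁿ ≥ 3 ÷ (1/4999) = 14997.
2.4¹⁰ ≈6340.34 falls short of 14997 but 2.4¹¹ ≈15216.8 reaches it, so n = 11.

11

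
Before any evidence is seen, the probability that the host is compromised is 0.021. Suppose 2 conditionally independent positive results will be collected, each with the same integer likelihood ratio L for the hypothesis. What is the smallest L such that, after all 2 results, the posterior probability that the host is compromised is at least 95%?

30

Prior odds = 0.021/0.979 = 21/979.
Target odds = 0.95/0.05 = 19.
Need L² ≥ 19 ÷ (21/979) = 18601/21.
29² = 841 < 18601/21 ≤ 900 = 30², so L = 30.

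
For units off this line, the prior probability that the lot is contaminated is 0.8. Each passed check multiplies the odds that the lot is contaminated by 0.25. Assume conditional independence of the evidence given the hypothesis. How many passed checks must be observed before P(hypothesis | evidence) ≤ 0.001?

6

Prior odds: 0.8 ÷ 0.2 = 4.
Likelihood ratio per passed check = 0.25.
Target posterior odds = 0.001/0.999 = 1/999.
Need 4 × 0.25ⁿ ≤ 1/999, i.e. 0.25ⁿ ≤ 1/3996.
0.25⁵ = 1/1024 is still above 1/3996 but 0.25⁶ = 1/4096 is at or below it, so n = 6.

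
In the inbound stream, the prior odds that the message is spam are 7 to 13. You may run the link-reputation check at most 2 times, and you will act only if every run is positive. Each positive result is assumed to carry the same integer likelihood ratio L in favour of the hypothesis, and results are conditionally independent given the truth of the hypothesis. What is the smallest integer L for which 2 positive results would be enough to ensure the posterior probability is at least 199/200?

20

Prior odds = 7/13.
Target odds = 0.995/0.005 = 199.
Need L² ≥ 199 ÷ (7/13) = 2587/7.
19² = 361 < 2587/7 ≤ 400 = 20², so L = 20.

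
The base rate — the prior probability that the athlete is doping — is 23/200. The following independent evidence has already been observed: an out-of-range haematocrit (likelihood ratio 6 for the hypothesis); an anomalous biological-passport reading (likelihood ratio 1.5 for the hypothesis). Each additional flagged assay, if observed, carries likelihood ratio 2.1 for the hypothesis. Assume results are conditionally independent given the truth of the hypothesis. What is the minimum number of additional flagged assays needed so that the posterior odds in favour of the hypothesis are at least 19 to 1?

4

Prior odds = 0.115/0.885 = 23/177.
Combined Bayes factor of the evidence already in hand = 6 × 1.5 = 9.
Odds after that evidence = (23/177) × 9 = 69/59.
Target odds = 19.
Need 2.1ⁿ ≥ 19 ÷ (69/59) = 1121/69.
2.1³ = 9.261 falls short of 1121/69 but 2.1⁴ = 19.4481 reaches it, so n = 4.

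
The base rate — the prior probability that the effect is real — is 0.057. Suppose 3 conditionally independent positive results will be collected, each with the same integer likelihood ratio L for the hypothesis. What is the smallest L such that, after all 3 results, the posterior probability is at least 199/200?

Prior odds = 0.057/0.943 = 57/943.
Target odds = 0.995/0.005 = 199.
Need L³ ≥ 199 ÷ (57/943) = 187657/57.
14³ = 2744 < 187657/57 ≤ 3375 = 15³, so L = 15.

15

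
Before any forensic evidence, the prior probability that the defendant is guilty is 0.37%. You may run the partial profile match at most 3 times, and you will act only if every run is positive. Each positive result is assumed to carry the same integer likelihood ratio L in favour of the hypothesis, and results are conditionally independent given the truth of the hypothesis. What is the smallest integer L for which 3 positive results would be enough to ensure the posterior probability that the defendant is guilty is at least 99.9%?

Prior odds = 0.0037/0.9963 = 37/9963.
Target odds = 0.999/0.001 = 999.
Need L³ ≥ 999 ÷ (37/9963) = 269001.
64³ = 262144 < 269001 ≤ 274625 = 65³, so L = 65.

65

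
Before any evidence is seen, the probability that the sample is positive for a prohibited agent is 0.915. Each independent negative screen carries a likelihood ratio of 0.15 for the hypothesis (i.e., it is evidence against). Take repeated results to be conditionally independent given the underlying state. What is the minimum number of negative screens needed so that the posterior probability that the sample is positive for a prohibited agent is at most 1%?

4

Prior odds = 0.915/0.085 = 183/17.
Likelihood ratio per negative screen = 0.15.
Target odds: 0.01 ÷ 0.99 = 1/99.
Need (183/17) × 0.15ⁿ ≤ 1/99, i.e. 0.15ⁿ ≤ 17/18117.
0.15³ = 0.003375 is still above 17/18117 but 0.15⁴ = 81/160000 is at or below it, so n = 4.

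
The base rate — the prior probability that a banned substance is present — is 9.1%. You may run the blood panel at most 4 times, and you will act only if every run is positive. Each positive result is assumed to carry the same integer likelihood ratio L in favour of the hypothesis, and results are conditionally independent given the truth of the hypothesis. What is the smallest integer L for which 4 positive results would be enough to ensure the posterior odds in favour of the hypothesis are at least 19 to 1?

4

Prior odds = 0.091/0.909 = 91/909.
Target odds = 19.
Need L⁴ ≥ 19 ÷ (91/909) = 17271/91.
3⁴ = 81 < 17271/91 ≤ 256 = 4⁴, so L = 4.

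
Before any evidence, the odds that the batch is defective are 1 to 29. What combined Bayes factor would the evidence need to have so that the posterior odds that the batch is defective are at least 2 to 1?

58

Prior odds = 1/29.
Target odds = 2.
Required Bayes factor = 2 ÷ (1/29) = 58.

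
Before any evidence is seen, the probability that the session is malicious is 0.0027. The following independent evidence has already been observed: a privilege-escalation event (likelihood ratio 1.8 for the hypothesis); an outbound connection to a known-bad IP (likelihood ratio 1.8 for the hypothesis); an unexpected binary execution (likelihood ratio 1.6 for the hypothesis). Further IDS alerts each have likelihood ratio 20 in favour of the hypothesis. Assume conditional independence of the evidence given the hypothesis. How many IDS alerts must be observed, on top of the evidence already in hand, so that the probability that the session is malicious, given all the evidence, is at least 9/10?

Prior odds = 0.0027/0.9973 = 27/9973.
Combined Bayes factor of the evidence already in hand = 1.8 × 1.8 × 1.6 = 5.184.
Odds after that evidence = (27/9973) × 5.184 = 17496/1246625.
Target odds = 0.9/0.1 = 9.
Need 20ⁿ ≥ 9 ÷ (17496/1246625) = 1246625/1944.
20² = 400 falls short of 1246625/1944 but 20³ = 8000 reaches it, so n = 3.

3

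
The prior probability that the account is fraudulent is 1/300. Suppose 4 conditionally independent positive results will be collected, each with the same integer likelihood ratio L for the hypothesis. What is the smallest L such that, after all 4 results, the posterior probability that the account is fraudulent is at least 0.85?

Prior odds = (1/300)/(299/300) = 1/299.
Target odds = 0.85/0.15 = 17/3.
Need L⁴ ≥ 17/3 ÷ (1/299) = 5083/3.
6⁴ = 1296 < 5083/3 ≤ 2401 = 7⁴, so L = 7.

7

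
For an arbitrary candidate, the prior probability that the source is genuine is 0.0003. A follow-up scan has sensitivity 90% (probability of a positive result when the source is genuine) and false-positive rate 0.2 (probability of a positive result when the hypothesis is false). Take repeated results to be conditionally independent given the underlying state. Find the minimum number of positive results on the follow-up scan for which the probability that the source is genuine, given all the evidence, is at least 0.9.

Prior odds = 0.0003/0.9997 = 3/9997.
Likelihood ratio of a positive result = 0.9/0.2 = 4.5.
Target posterior odds = 0.9/0.1 = 9.
Require 4.5ⁿ ≥ 9 ÷ (3/9997) = 29991.
4.5⁶ = 8303.765625 falls short of 29991 but 4.5⁷ = 4782969/128 reaches it, so n = 7.

7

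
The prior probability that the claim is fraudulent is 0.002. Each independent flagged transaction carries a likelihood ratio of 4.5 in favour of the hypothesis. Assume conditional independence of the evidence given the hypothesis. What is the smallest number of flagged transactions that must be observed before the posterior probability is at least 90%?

Prior odds = 0.002/0.998 = 1/499.
Likelihood ratio per flagged transaction = 4.5.
Target odds: 0.9 ÷ 0.1 = 9.
Need (1/499) × 4.5ⁿ ≥ 9, i.e. 4.5ⁿ ≥ 4491.
4.5⁵ = 1845.28125 falls short of 4491 but 4.5⁶ = 8303.765625 reaches it, so n = 6.

6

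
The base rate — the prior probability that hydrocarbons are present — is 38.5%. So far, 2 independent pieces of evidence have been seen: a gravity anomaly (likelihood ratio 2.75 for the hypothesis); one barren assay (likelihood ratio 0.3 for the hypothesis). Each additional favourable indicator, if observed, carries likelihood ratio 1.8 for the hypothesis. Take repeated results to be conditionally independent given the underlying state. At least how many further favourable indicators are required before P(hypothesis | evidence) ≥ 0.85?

Prior odds = 0.385/0.615 = 77/123.
Combined Bayes factor of the evidence already in hand = 2.75 × 0.3 = 0.825.
Odds after that evidence = (77/123) × 0.825 = 847/1640.
Target odds = 0.85/0.15 = 17/3.
Need 1.8ⁿ ≥ 17/3 ÷ (847/1640) = 27880/2541.
1.8⁴ = 10.4976 falls short of 27880/2541 but 1.8⁵ = 18.89568 reaches it, so n = 5.

5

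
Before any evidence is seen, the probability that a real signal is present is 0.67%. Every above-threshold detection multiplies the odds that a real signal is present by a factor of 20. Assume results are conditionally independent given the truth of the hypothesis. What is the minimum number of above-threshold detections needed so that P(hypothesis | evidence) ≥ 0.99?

4

Prior odds = 0.0067/0.9933 = 67/9933.
Likelihood ratio per above-threshold detection = 20.
Target posterior odds = 0.99/0.01 = 99.
Require 20ⁿ ≥ 99 ÷ (67/9933) = 983367/67.
20³ = 8000 falls short of 983367/67 but 20⁴ = 160000 reaches it, so n = 4.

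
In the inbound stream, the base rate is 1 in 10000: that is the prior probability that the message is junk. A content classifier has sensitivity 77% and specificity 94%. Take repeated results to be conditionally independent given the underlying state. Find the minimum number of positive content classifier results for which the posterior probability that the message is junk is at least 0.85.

5

Prior odds: 0.0001 ÷ 0.9999 = 1/9999.
False-positive rate = 1 − 0.94 = 0.06; likelihood ratio of a positive = 0.77/0.06 = 77/6.
Target posterior odds = 0.85/0.15 = 17/3.
Require (77/6)ⁿ ≥ 17/3 ÷ (1/9999) = 56661.
(77/6)⁴ = 35153041/1296 falls short of 56661 but (77/6)⁵ ≈348095 reaches it, so n = 5.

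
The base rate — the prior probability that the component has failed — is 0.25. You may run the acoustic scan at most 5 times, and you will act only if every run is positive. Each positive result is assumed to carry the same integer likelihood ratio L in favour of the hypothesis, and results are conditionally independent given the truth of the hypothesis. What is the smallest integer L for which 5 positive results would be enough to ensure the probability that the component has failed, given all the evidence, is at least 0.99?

4

Prior odds = 0.25/0.75 = 1/3.
Target odds = 0.99/0.01 = 99.
Need L⁵ ≥ 99 ÷ (1/3) = 297.
3⁵ = 243 < 297 ≤ 1024 = 4⁵, so L = 4.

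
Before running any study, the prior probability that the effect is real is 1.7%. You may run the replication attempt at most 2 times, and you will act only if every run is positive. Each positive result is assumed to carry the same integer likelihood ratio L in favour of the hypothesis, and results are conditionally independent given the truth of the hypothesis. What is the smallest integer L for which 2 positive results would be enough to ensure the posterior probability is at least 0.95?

34

Prior odds = 0.017/0.983 = 17/983.
Target odds = 0.95/0.05 = 19.
Need L² ≥ 19 ÷ (17/983) = 18677/17.
33² = 1089 < 18677/17 ≤ 1156 = 34², so L = 34.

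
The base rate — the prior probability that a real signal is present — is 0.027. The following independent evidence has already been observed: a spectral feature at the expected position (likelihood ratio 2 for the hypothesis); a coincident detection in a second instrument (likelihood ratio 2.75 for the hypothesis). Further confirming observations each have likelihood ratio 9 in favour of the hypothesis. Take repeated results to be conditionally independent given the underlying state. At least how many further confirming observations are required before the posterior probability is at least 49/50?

Prior odds = 0.027/0.973 = 27/973.
Combined Bayes factor of the evidence already in hand = 2 × 2.75 = 5.5.
Odds after that evidence = (27/973) × 5.5 = 297/1946.
Target odds = 0.98/0.02 = 49.
Need 9ⁿ ≥ 49 ÷ (297/1946) = 95354/297.
9² = 81 falls short of 95354/297 but 9³ = 729 reaches it, so n = 3.

3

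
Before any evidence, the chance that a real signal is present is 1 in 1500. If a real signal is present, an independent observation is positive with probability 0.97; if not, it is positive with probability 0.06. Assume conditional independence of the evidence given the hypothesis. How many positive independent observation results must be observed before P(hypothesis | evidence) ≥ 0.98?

5

Prior odds: (1/1500) ÷ (1499/1500) = 1/1499.
Likelihood ratio of a positive = 0.97/0.06 = 97/6.
Target posterior odds = 0.98/0.02 = 49.
Require (97/6)ⁿ ≥ 49 ÷ (1/1499) = 73451.
(97/6)⁴ = 88529281/1296 falls short of 73451 but (97/6)⁵ ≈1.10434e+06 reaches it, so n = 5.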